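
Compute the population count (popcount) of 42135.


0b1010010010010111 has 8 set bits

8


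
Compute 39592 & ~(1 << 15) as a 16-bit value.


39592 & ~(1 << 15) = 6824

6824


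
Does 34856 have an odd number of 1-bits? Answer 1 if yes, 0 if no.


0b1000100000101000 has 4 ones => parity 0

0


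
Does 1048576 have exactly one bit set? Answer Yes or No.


0b100000000000000000000. Only one bit set => Yes

Yes


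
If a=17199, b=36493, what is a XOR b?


17199 ^ 36493 = 52642

52642


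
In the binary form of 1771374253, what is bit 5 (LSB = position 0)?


0b1101001100101010000011010101101, position 5 = 1

1


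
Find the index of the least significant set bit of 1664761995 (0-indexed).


0b1100011001110100100000010001011. Lowest set bit at position 0

0


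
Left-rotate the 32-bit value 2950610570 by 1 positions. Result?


Rotate 0b10101111110111101011111010001010 left by 1 (32-bit) = 0b1011111101111010111110100010101 = 1606253845

1606253845


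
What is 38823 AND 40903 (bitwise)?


0b1001011110100111 & 0b1001111111000111 = 0b1001011110000111 = 38791

38791


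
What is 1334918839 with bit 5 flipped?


1334918839 ^ (1 << 5) = 1334918839 ^ 32 = 1334918807

1334918807


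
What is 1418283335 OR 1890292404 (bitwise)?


0b1010100100010010100100101000111 | 0b1110000101010111001001010110100 = 0b1110100101010111101101111110111 = 1957420023

1957420023


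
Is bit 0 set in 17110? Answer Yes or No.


0b100001011010110, bit 0 = 0. No

No


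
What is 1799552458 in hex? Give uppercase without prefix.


1799552458 = 6B42FDCA hex

6B42FDCA


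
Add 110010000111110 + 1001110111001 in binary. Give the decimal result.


110010000111110 + 1001110111001 = 111011111110111 = 30711

30711


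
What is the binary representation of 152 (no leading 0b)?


152 = 10011000 in binary

10011000


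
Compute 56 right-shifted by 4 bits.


0b111000 >> 4 = 0b11 = 3

3


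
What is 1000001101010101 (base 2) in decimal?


1000001101010101 in decimal = 33621

33621


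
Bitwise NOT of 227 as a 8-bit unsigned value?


~0b11100011 = 0b11100 = 28 (8-bit unsigned)

28


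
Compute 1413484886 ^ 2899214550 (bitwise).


0b1010100010000000001000101010110 ^ 0b10101100110011101000000011010110 = 0b11111000100011101001000110000000 = 4170092928

4170092928


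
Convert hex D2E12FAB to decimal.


D2E12FAB hex = 3537973163 decimal

3537973163


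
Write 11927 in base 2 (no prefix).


11927 = 10111010010111 in binary

10111010010111


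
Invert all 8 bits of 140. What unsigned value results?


140 ^ 255 = 115

115


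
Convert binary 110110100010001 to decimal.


110110100010001 in decimal = 27921

27921


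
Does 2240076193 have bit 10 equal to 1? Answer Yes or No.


0b10000101100001001101100110100001, bit 10 = 0. No

No


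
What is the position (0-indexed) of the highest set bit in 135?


0b10000111. Highest set bit at position 7

7


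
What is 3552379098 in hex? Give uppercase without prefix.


3552379098 = D3BD00DA hex

D3BD00DA


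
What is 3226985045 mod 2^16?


3226985045 & 65535 = 57941

57941


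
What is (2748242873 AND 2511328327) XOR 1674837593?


Step 1: 2748242873 & 2511328327 = 2173620225
Step 2: 2173620225 ^ 1674837593 = 3797757528

3797757528


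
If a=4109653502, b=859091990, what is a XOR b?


4109653502 ^ 859091990 = 3351306728

3351306728


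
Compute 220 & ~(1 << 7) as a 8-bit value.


220 & ~(1 << 7) = 92

92


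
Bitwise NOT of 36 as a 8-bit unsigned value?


~0b100100 = 0b11011011 = 219 (8-bit unsigned)

219


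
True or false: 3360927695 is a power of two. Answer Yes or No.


0b11001000010100111010111111001111. Multiple bits set => No

No


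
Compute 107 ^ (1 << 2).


107 ^ (1 << 2) = 107 ^ 4 = 111

111


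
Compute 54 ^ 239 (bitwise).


0b110110 ^ 0b11101111 = 0b11011001 = 217

217


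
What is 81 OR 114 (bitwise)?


0b1010001 | 0b1110010 = 0b1110011 = 115

115


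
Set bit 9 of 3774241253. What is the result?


3774241253 | (1 << 9) = 3774241253 | 512 = 3774241765

3774241765


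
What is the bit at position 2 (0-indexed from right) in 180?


0b10110100, position 2 = 1

1


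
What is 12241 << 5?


0b10111111010001 << 5 = 0b1011111101000100000 = 391712

391712


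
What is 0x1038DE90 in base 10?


1038DE90 hex = 272162448 decimal

272162448


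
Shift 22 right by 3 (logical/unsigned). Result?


0b10110 >> 3 = 0b10 = 2

2


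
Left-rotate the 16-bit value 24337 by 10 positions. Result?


Rotate 0b101111100010001 left by 10 (16-bit) = 0b100010101111100 = 17788

17788


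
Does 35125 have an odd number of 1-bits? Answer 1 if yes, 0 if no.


0b1000100100110101 has 7 ones => parity 1

1


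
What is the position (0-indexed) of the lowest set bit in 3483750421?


0b11001111101001011101000000010101. Lowest set bit at position 0

0


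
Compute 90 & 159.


0b1011010 & 0b10011111 = 0b11010 = 26

26


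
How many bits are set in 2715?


0b101010011011 has 7 set bits

7


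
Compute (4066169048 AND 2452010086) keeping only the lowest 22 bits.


Step 1: 4066169048 & 2452010086 = 2449772608
Step 2: 2449772608 & 4194303 = 299072

299072


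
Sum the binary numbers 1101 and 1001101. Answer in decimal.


1101 + 1001101 = 1011010 = 90

90


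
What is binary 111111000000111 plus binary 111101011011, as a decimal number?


111111000000111 + 111101011011 = 1000110101100010 = 36194

36194


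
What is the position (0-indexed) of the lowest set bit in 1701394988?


0b1100101011010010011101000101100. Lowest set bit at position 2

2


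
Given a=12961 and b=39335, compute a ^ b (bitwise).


12961 ^ 39335 = 43782

43782


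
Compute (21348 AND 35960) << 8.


Step 1: 21348 & 35960 = 96
Step 2: 96 << 8 = 24576

24576


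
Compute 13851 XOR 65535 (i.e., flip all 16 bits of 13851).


13851 ^ 65535 = 51684

51684


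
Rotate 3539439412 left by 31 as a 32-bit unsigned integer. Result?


Rotate 0b11010010111101111000111100110100 left by 31 (32-bit) = 0b1101001011110111100011110011010 = 1769719706

1769719706


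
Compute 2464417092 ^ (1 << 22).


2464417092 ^ (1 << 22) = 2464417092 ^ 4194304 = 2460222788

2460222788


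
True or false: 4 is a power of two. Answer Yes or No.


0b100. Only one bit set => Yes

Yes


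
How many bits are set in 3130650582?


0b10111010100110011110111111010110 has 21 set bits

21


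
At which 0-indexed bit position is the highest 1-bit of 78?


0b1001110. Highest set bit at position 6

6


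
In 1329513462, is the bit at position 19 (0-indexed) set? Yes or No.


0b1001111001111101100001111110110, bit 19 = 1. Yes

Yes


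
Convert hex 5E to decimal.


5E hex = 94 decimal

94


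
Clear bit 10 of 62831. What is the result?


62831 & ~(1 << 10) = 61807

61807


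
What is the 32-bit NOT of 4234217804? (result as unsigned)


~0b11111100011000010000100101001100 = 0b11100111101111011010110011 = 60749491 (32-bit unsigned)

60749491


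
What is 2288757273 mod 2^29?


2288757273 & 536870911 = 141273625

141273625


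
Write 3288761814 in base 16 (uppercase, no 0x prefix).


3288761814 = C40685D6 hex

C40685D6


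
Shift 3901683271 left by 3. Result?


0b11101000100011101111011001000111 << 3 = 0b11101000100011101111011001000111000 = 31213466168

31213466168


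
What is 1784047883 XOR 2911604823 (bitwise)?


0b1101010010101100110100100001011 ^ 0b10101101100010111001000001010111 = 0b11000111110111011111100101011100 = 3353213276

3353213276


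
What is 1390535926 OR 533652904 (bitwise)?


0b1010010111000011110010011110110 | 0b11111110011101110010110101000 = 0b1011111111011111110010111111110 = 1609557502

1609557502


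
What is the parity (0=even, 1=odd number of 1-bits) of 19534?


0b100110001001110 has 7 ones => parity 1

1


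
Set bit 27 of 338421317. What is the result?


338421317 | (1 << 27) = 338421317 | 134217728 = 472639045

472639045


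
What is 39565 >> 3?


0b1001101010001101 >> 3 = 0b1001101010001 = 4945

4945


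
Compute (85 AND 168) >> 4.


Step 1: 85 & 168 = 0
Step 2: 0 >> 4 = 0

0


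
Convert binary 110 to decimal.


110 in decimal = 6

6


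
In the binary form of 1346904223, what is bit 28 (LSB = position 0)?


0b1010000010010000010000010011111, position 28 = 1

1


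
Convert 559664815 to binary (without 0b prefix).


559664815 = 100001010110111100111010101111 in binary

100001010110111100111010101111


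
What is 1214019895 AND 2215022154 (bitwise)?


0b1001000010111000111100100110111 & 0b10000100000001101000111001001010 = 0b1000000100000000010 = 264194

264194


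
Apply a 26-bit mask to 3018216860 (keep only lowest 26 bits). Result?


3018216860 & 67108863 = 65426844

65426844


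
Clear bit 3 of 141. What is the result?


141 & ~(1 << 3) = 133

133


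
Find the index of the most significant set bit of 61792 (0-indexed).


0b1111000101100000. Highest set bit at position 15

15


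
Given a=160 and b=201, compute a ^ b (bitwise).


160 ^ 201 = 105

105


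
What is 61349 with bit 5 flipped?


61349 ^ (1 << 5) = 61349 ^ 32 = 61317

61317


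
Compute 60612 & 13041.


0b1110110011000100 & 0b11001011110001 = 0b10000011000000 = 8384

8384


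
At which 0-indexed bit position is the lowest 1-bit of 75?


0b1001011. Lowest set bit at position 0

0


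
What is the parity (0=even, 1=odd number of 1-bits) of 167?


0b10100111 has 5 ones => parity 1

1


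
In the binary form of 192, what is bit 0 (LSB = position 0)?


0b11000000, position 0 = 0

0


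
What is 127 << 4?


0b1111111 << 4 = 0b11111110000 = 2032

2032


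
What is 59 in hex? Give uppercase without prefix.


59 = 3B hex

3B


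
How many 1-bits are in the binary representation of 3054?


0b101111101110 has 9 set bits

9


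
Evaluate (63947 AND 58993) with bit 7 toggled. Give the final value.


Step 1: 63947 & 58993 = 57409
Step 2: 57409 ^ (1 << 7) = 57409 ^ 128 = 57537

57537


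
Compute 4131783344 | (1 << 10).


4131783344 | (1 << 10) = 4131783344 | 1024 = 4131784368

4131784368


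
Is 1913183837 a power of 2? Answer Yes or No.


0b1110010000010001101111001011101. Multiple bits set => No

No


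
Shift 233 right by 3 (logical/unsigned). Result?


0b11101001 >> 3 = 0b11101 = 29

29


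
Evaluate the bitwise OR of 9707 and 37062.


0b10010111101011 | 0b1001000011000110 = 0b1011010111101111 = 46575

46575


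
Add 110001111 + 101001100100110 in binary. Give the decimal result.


110001111 + 101001100100110 = 101010010110101 = 21685

21685


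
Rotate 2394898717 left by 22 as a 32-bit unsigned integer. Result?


Rotate 0b10001110101111110100000100011101 left by 22 (32-bit) = 0b1000111011000111010111111010000 = 1197715408

1197715408


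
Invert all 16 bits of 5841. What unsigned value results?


5841 ^ 65535 = 59694

59694


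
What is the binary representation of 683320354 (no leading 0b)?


683320354 = 101000101110101010010000100010 in binary

101000101110101010010000100010


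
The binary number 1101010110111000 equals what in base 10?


1101010110111000 in decimal = 54712

54712


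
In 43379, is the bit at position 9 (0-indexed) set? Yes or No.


0b1010100101110011, bit 9 = 0. No

No


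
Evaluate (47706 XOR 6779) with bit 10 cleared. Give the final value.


Step 1: 47706 ^ 6779 = 40993
Step 2: 40993 & ~(1 << 10) = 40993

40993


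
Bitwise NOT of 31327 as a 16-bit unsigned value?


~0b111101001011111 = 0b1000010110100000 = 34208 (16-bit unsigned)

34208


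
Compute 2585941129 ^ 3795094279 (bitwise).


0b10011010001000100101010010001001 ^ 0b11100010001101001000101100000111 = 0b1111000000101101101111110001110 = 2014764942

2014764942


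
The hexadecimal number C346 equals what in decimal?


C346 hex = 49990 decimal

49990


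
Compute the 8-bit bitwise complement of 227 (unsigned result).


~0b11100011 = 0b11100 = 28 (8-bit unsigned)

28


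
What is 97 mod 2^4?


97 & 15 = 1

1


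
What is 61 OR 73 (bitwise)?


0b111101 | 0b1001001 = 0b1111101 = 125

125


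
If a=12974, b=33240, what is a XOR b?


12974 ^ 33240 = 45942

45942


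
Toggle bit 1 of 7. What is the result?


7 ^ (1 << 1) = 7 ^ 2 = 5

5


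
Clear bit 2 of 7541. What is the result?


7541 & ~(1 << 2) = 7537

7537


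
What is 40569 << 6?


0b1001111001111001 << 6 = 0b1001111001111001000000 = 2596416

2596416


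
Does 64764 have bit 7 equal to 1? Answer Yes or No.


0b1111110011111100, bit 7 = 1. Yes

Yes


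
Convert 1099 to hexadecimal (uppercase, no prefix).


1099 = 44B hex

44B


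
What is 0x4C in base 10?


4C hex = 76 decimal

76


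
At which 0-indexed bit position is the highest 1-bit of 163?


0b10100011. Highest set bit at position 7

7


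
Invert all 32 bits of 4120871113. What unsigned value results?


4120871113 ^ 4294967295 = 174096182

174096182


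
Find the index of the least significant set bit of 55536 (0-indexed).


0b1101100011110000. Lowest set bit at position 4

4


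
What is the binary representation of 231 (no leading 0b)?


231 = 11100111 in binary

11100111


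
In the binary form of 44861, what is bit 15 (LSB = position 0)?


0b1010111100111101, position 15 = 1

1


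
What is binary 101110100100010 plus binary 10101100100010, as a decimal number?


101110100100010 + 10101100100010 = 1000100001000100 = 34884

34884


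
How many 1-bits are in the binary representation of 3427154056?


0b11001100010001100011100010001000 has 12 set bits

12


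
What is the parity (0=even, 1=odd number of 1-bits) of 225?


0b11100001 has 4 ones => parity 0

0


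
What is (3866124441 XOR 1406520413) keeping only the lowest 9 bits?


Step 1: 3866124441 ^ 1406520413 = 3047533764
Step 2: 3047533764 & 511 = 196

196


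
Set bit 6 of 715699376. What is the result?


715699376 | (1 << 6) = 715699376 | 64 = 715699440

715699440


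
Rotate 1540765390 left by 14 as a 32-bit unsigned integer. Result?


Rotate 0b1011011110101100011011011001110 left by 14 (32-bit) = 0b10001101101100111001011011110101 = 2377357045

2377357045


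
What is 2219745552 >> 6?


0b10000100010011101010000100010000 >> 6 = 0b10000100010011101010000100 = 34683524

34683524


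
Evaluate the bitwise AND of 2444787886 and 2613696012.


0b10010001101110001000000010101110 & 0b10011011110010011101011000001100 = 0b10010001100010001000000000001100 = 2441641996

2441641996


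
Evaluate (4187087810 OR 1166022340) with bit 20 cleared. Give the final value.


Step 1: 4187087810 | 1166022340 = 4254201798
Step 2: 4254201798 & ~(1 << 20) = 4253153222

4253153222


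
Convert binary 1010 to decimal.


1010 in decimal = 10

10


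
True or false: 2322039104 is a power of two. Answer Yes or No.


0b10001010011001111000000101000000. Multiple bits set => No

No


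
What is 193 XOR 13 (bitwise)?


0b11000001 ^ 0b1101 = 0b11001100 = 204

204


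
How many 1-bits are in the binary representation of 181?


0b10110101 has 5 set bits

5


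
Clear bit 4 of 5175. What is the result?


5175 & ~(1 << 4) = 5159

5159


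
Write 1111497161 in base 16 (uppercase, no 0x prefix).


1111497161 = 424019C9 hex

424019C9


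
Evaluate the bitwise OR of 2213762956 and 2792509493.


0b10000011111100110101011110001100 | 0b10100110011100100101000000110101 = 0b10100111111100110101011110111101 = 2817742781

2817742781


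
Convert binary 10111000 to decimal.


10111000 in decimal = 184

184


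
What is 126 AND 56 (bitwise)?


0b1111110 & 0b111000 = 0b111000 = 56

56


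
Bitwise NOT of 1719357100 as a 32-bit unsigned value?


~0b1100110011110110100111010101100 = 0b10011001100001001011000101010011 = 2575610195 (32-bit unsigned)

2575610195


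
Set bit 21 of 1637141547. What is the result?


1637141547 | (1 << 21) = 1637141547 | 2097152 = 1639238699

1639238699


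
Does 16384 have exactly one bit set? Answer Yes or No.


0b100000000000000. Only one bit set => Yes

Yes


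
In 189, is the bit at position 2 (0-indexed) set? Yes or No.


0b10111101, bit 2 = 1. Yes

Yes


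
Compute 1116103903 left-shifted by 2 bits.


0b1000010100001100110010011011111 << 2 = 0b100001010000110011001001101111100 = 4464415612

4464415612


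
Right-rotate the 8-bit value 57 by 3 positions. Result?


Rotate 0b111001 right by 3 (8-bit) = 0b100111 = 39

39


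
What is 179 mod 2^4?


179 & 15 = 3

3


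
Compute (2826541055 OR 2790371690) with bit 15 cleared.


Step 1: 2826541055 | 2790371690 = 2927212543
Step 2: 2927212543 & ~(1 << 15) = 2927179775

2927179775


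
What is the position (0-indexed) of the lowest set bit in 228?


0b11100100. Lowest set bit at position 2

2


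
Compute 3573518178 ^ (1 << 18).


3573518178 ^ (1 << 18) = 3573518178 ^ 262144 = 3573256034

3573256034


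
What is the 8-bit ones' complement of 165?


165 ^ 255 = 90

90


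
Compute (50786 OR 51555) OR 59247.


Step 1: 50786 | 51555 = 53091
Step 2: 53091 | 59247 = 61295

61295


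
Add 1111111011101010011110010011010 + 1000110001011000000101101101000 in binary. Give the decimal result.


1111111011101010011110010011010 + 1000110001011000000101101101000 = 11000101101000010100100000000010 = 3315681282

3315681282


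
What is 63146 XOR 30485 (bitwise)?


0b1111011010101010 ^ 0b111011100010101 = 0b1000000110111111 = 33215

33215


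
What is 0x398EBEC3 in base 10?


398EBEC3 hex = 965656259 decimal

965656259


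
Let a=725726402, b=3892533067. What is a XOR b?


725726402 ^ 3892533067 = 3275940745

3275940745


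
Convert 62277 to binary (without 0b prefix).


62277 = 1111001101000101 in binary

1111001101000101


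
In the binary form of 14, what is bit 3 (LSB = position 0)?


0b1110, position 3 = 1

1


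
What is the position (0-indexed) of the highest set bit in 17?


0b10001. Highest set bit at position 4

4


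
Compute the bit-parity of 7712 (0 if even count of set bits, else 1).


0b1111000100000 has 5 ones => parity 1

1


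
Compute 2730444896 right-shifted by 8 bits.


0b10100010101111110100100001100000 >> 8 = 0b101000101011111101001000 = 10665800

10665800


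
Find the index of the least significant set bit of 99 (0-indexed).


0b1100011. Lowest set bit at position 0

0


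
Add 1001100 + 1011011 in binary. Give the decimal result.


1001100 + 1011011 = 10100111 = 167

167


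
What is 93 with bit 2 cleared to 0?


93 & ~(1 << 2) = 89

89


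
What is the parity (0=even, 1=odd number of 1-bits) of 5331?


0b1010011010011 has 7 ones => parity 1

1


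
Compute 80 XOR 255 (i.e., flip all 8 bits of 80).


80 ^ 255 = 175

175


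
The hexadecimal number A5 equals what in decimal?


A5 hex = 165 decimal

165


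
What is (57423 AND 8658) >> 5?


Step 1: 57423 & 8658 = 8258
Step 2: 8258 >> 5 = 258

258


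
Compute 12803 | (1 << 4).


12803 | (1 << 4) = 12803 | 16 = 12819

12819


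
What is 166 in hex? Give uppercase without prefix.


166 = A6 hex

A6


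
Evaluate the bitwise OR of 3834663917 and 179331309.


0b11100100100100000101001111101101 | 0b1010101100000110000011101101 = 0b11101110101100000111001111101101 = 4004541421

4004541421


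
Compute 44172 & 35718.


0b1010110010001100 & 0b1000101110000110 = 0b1000100010000100 = 34948

34948


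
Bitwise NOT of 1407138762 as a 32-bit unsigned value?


~0b1010011110111110011101111001010 = 0b10101100001000001100010000110101 = 2887828533 (32-bit unsigned)

2887828533


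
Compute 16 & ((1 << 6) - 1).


16 & 63 = 16

16


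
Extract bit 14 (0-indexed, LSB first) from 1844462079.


0b1101101111100000100000111111111, position 14 = 1

1


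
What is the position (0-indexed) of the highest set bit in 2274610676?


0b10000111100100111100110111110100. Highest set bit at position 31

31


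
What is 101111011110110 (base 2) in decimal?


101111011110110 in decimal = 24310

24310


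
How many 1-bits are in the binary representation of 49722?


0b1100001000111010 has 7 set bits

7


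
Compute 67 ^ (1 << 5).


67 ^ (1 << 5) = 67 ^ 32 = 99

99


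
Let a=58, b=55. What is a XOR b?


58 ^ 55 = 13

13


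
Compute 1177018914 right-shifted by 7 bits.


0b1000110001001111110001000100010 >> 7 = 0b100011000100111111000100 = 9195460

9195460


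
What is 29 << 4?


0b11101 << 4 = 0b111010000 = 464

464


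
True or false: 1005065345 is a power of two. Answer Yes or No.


0b111011111010000001010010000001. Multiple bits set => No

No


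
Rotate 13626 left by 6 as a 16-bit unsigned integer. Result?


Rotate 0b11010100111010 left by 6 (16-bit) = 0b100111010001101 = 20109

20109


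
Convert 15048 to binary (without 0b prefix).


15048 = 11101011001000 in binary

11101011001000


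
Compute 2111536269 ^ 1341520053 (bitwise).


0b1111101110110110111110010001101 ^ 0b1001111111101011111100010110101 = 0b110010001011101000010000111000 = 841909304

841909304


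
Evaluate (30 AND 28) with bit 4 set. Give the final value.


Step 1: 30 & 28 = 28
Step 2: 28 | (1 << 4) = 28 | 16 = 28

28


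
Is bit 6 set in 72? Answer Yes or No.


0b1001000, bit 6 = 1. Yes

Yes


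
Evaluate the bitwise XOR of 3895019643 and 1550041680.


0b11101000001010010100100001111011 ^ 0b1011100011000111100001001010000 = 0b10110100010010101000101000101011 = 3024783915

3024783915


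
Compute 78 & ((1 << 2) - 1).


78 & 3 = 2

2


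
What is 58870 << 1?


0b1110010111110110 << 1 = 0b11100101111101100 = 117740

117740


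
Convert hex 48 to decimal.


48 hex = 72 decimal

72


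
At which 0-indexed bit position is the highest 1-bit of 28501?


0b110111101010101. Highest set bit at position 14

14


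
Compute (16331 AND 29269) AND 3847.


Step 1: 16331 & 29269 = 12865
Step 2: 12865 & 3847 = 513

513


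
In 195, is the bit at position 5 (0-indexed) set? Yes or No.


0b11000011, bit 5 = 0. No

No


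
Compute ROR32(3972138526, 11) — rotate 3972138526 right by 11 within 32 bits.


Rotate 0b11101100110000100000011000011110 right by 11 (32-bit) = 0b11000011110111011001100001000000 = 3286079552

3286079552


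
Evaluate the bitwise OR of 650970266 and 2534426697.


0b100110110011010000010010011010 | 0b10010111000100000100100001001001 = 0b10110111110111010100110011011011 = 3084733659

3084733659


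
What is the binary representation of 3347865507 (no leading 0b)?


3347865507 = 11000111100011000101111110100011 in binary

11000111100011000101111110100011


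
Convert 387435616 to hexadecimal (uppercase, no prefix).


387435616 = 1717CC60 hex

1717CC60


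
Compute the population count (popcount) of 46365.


0b1011010100011101 has 9 set bits

9


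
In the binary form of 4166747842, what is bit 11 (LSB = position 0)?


0b11111000010110111000011011000010, position 11 = 0

0


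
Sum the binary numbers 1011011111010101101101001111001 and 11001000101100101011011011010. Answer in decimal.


1011011111010101101101001111001 + 11001000101100101011011011010 = 1110101000000010011000101010011 = 1963012435

1963012435


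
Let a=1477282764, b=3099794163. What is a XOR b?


1477282764 ^ 3099794163 = 3771633983

3771633983


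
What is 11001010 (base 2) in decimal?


11001010 in decimal = 202

202


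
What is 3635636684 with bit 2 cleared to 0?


3635636684 & ~(1 << 2) = 3635636680

3635636680


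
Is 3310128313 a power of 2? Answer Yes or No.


0b11000101010011001000110010111001. Multiple bits set => No

No


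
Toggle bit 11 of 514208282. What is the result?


514208282 ^ (1 << 11) = 514208282 ^ 2048 = 514210330

514210330


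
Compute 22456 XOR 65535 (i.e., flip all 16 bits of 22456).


22456 ^ 65535 = 43079

43079


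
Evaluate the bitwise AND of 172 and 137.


0b10101100 & 0b10001001 = 0b10001000 = 136

136


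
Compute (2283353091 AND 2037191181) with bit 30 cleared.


Step 1: 2283353091 & 2037191181 = 134811649
Step 2: 134811649 & ~(1 << 30) = 134811649

134811649


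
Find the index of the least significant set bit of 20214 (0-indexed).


0b100111011110110. Lowest set bit at position 1

1


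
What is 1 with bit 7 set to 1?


1 | (1 << 7) = 1 | 128 = 129

129


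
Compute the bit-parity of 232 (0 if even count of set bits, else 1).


0b11101000 has 4 ones => parity 0

0


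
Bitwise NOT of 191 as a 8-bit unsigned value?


~0b10111111 = 0b1000000 = 64 (8-bit unsigned)

64


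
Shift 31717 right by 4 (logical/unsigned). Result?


0b111101111100101 >> 4 = 0b11110111110 = 1982

1982


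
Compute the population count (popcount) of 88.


0b1011000 has 3 set bits

3


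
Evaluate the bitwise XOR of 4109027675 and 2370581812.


0b11110100111010101100100101011011 ^ 0b10001101010011000011010100110100 = 0b1111001101001101111110001101111 = 2040986735

2040986735


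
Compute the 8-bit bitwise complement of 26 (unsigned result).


~0b11010 = 0b11100101 = 229 (8-bit unsigned)

229


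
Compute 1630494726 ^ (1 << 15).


1630494726 ^ (1 << 15) = 1630494726 ^ 32768 = 1630527494

1630527494


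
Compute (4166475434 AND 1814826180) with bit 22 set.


Step 1: 4166475434 & 1814826180 = 1745095808
Step 2: 1745095808 | (1 << 22) = 1745095808 | 4194304 = 1749290112

1749290112


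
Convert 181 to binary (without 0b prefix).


181 = 10110101 in binary

10110101


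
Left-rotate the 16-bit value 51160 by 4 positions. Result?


Rotate 0b1100011111011000 left by 4 (16-bit) = 0b111110110001100 = 32140

32140


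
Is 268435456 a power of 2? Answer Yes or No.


0b10000000000000000000000000000. Only one bit set => Yes

Yes


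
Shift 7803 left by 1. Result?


0b1111001111011 << 1 = 0b11110011110110 = 15606

15606


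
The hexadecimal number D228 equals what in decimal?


D228 hex = 53800 decimal

53800


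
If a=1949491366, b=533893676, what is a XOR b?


1949491366 ^ 533893676 = 1809871498

1809871498


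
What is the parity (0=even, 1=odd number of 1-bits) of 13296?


0b11001111110000 has 8 ones => parity 0

0


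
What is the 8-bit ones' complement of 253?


253 ^ 255 = 2

2


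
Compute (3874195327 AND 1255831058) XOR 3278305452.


Step 1: 3874195327 & 1255831058 = 1120536082
Step 2: 1120536082 ^ 3278305452 = 2175598270

2175598270


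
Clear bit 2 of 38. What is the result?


38 & ~(1 << 2) = 34

34


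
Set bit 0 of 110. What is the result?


110 | (1 << 0) = 110 | 1 = 111

111


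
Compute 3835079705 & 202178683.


0b11100100100101101010110000011001 & 0b1100000011010000000001111011 = 0b100000001000000000000011001 = 67371033

67371033


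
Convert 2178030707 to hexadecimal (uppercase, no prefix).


2178030707 = 81D21C73 hex

81D21C73


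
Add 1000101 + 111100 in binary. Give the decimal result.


1000101 + 111100 = 10000001 = 129

129


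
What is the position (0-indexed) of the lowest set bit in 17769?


0b100010101101001. Lowest set bit at position 0

0


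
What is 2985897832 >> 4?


0b10110001111110010010111101101000 >> 4 = 0b1011000111111001001011110110 = 186618614

186618614


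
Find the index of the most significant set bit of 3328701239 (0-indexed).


0b11000110011001111111001100110111. Highest set bit at position 31

31


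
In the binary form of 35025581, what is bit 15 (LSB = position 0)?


0b10000101100111001010101101, position 15 = 0

0


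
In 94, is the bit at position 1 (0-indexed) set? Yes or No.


0b1011110, bit 1 = 1. Yes

Yes


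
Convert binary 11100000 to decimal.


11100000 in decimal = 224

224


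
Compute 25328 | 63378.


0b110001011110000 | 0b1111011110010010 = 0b1111011111110010 = 63474

63474


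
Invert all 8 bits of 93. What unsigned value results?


93 ^ 255 = 162

162


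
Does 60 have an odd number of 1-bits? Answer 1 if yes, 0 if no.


0b111100 has 4 ones => parity 0

0


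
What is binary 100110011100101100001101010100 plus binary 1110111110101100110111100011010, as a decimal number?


100110011100101100001101010100 + 1110111110101100110111100011010 = 10011110010010010011001001101110 = 2655597166

2655597166


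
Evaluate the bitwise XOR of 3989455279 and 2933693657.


0b11101101110010100100000110101111 ^ 0b10101110110111001001110011011001 = 0b1000011000101101101110101110110 = 1125571958

1125571958


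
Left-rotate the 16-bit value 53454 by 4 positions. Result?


Rotate 0b1101000011001110 left by 4 (16-bit) = 0b110011101101 = 3309

3309


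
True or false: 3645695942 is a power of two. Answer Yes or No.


0b11011001010011001110011111000110. Multiple bits set => No

No


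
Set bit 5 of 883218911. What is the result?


883218911 | (1 << 5) = 883218911 | 32 = 883218943

883218943


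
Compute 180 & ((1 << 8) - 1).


180 & 255 = 180

180


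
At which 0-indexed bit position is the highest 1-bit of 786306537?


0b101110110111100001010111101001. Highest set bit at position 29

29


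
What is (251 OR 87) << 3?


Step 1: 251 | 87 = 255
Step 2: 255 << 3 = 2040

2040


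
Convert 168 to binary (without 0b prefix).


168 = 10101000 in binary

10101000


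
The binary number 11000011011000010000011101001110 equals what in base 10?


11000011011000010000011101001110 in decimal = 3277915982

3277915982


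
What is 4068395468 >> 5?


0b11110010011111101100100111001100 >> 5 = 0b111100100111111011001001110 = 127137358

127137358


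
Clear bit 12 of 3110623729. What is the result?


3110623729 & ~(1 << 12) = 3110619633

3110619633


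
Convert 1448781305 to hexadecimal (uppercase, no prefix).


1448781305 = 565AA5F9 hex

565AA5F9


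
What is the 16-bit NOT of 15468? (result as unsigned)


~0b11110001101100 = 0b1100001110010011 = 50067 (16-bit unsigned)

50067


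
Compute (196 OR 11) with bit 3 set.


Step 1: 196 | 11 = 207
Step 2: 207 | (1 << 3) = 207 | 8 = 207

207


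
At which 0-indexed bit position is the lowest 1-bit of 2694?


0b101010000110. Lowest set bit at position 1

1


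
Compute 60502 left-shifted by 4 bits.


0b1110110001010110 << 4 = 0b11101100010101100000 = 968032

968032


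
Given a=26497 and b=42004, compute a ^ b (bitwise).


26497 ^ 42004 = 50069

50069


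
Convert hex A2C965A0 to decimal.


A2C965A0 hex = 2731107744 decimal

2731107744


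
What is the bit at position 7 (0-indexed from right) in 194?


0b11000010, position 7 = 1

1


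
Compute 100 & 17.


0b1100100 & 0b10001 = 0b0 = 0

0


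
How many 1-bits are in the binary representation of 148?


0b10010100 has 3 set bits

3


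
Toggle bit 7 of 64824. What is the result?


64824 ^ (1 << 7) = 64824 ^ 128 = 64952

64952


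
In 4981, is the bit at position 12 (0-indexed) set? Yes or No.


0b1001101110101, bit 12 = 1. Yes

Yes


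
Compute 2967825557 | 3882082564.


0b10110000111001010110110010010101 | 0b11100111011000111110000100000100 = 0b11110111111001111110110110010101 = 4159171989

4159171989


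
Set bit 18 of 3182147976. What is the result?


3182147976 | (1 << 18) = 3182147976 | 262144 = 3182410120

3182410120


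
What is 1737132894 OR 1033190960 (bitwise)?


0b1100111100010101000101101011110 | 0b111101100101010011111000110000 = 0b1111111100111111011111101111110 = 2141175678

2141175678


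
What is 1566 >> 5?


0b11000011110 >> 5 = 0b110000 = 48

48


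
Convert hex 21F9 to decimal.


21F9 hex = 8697 decimal

8697


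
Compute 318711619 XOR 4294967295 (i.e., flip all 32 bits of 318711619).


318711619 ^ 4294967295 = 3976255676

3976255676


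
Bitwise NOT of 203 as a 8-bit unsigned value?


~0b11001011 = 0b110100 = 52 (8-bit unsigned)

52


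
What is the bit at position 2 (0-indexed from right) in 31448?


0b111101011011000, position 2 = 0

0


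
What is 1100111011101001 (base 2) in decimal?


1100111011101001 in decimal = 52969

52969


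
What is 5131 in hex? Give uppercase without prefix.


5131 = 140B hex

140B


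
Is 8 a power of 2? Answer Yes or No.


0b1000. Only one bit set => Yes

Yes


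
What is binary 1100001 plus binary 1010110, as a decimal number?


1100001 + 1010110 = 10110111 = 183

183


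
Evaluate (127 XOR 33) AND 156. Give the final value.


Step 1: 127 ^ 33 = 94
Step 2: 94 & 156 = 28

28


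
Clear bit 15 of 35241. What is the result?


35241 & ~(1 << 15) = 2473

2473


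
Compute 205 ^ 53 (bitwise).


0b11001101 ^ 0b110101 = 0b11111000 = 248

248


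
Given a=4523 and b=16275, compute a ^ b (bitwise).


4523 ^ 16275 = 11832

11832


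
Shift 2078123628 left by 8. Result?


0b1111011110111011010011001101100 << 8 = 0b111101111011101101001100110110000000000 = 531999648768

531999648768


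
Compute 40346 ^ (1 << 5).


40346 ^ (1 << 5) = 40346 ^ 32 = 40378

40378


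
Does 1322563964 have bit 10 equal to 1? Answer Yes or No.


0b1001110110101001011100101111100, bit 10 = 0. No

No


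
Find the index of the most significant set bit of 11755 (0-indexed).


0b10110111101011. Highest set bit at position 13

13


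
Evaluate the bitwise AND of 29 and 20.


0b11101 & 0b10100 = 0b10100 = 20

20


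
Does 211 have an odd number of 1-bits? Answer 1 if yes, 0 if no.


0b11010011 has 5 ones => parity 1

1


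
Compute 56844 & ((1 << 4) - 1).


56844 & 15 = 12

12


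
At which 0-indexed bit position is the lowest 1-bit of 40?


0b101000. Lowest set bit at position 3

3


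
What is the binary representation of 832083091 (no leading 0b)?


832083091 = 110001100110001001010010010011 in binary

110001100110001001010010010011


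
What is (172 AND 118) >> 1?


Step 1: 172 & 118 = 36
Step 2: 36 >> 1 = 18

18


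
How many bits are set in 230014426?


0b1101101101011011110111011010 has 19 set bits

19


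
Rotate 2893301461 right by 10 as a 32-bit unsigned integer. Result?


Rotate 0b10101100011101000100011011010101 right by 10 (32-bit) = 0b10110101011010110001110100010001 = 3043695889

3043695889


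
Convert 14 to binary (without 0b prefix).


14 = 1110 in binary

1110


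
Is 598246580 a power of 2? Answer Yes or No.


0b100011101010001000010010110100. Multiple bits set => No

No


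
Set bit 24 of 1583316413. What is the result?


1583316413 | (1 << 24) = 1583316413 | 16777216 = 1600093629

1600093629


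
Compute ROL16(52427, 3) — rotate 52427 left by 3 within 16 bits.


Rotate 0b1100110011001011 left by 3 (16-bit) = 0b110011001011110 = 26206

26206


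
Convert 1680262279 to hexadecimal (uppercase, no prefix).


1680262279 = 6426C487 hex

6426C487


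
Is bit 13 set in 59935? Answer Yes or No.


0b1110101000011111, bit 13 = 1. Yes

Yes


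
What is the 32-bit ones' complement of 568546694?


568546694 ^ 4294967295 = 3726420601

3726420601


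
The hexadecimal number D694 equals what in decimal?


D694 hex = 54932 decimal

54932


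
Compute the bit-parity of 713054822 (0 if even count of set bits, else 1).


0b101010100000000101101001100110 has 12 ones => parity 0

0


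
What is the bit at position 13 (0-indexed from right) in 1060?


0b10000100100, position 13 = 0

0


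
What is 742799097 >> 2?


0b101100010001100011011011111001 >> 2 = 0b1011000100011000110110111110 = 185699774

185699774


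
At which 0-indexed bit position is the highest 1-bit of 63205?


0b1111011011100101. Highest set bit at position 15

15


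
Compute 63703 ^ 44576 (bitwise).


0b1111100011010111 ^ 0b1010111000100000 = 0b101011011110111 = 22263

22263


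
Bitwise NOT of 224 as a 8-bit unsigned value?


~0b11100000 = 0b11111 = 31 (8-bit unsigned)

31


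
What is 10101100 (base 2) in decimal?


10101100 in decimal = 172

172


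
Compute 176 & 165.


0b10110000 & 0b10100101 = 0b10100000 = 160

160


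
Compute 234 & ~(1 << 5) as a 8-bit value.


234 & ~(1 << 5) = 202

202


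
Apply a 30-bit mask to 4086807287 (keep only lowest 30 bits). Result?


4086807287 & 1073741823 = 865581815

865581815


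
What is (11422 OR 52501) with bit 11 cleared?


Step 1: 11422 | 52501 = 60831
Step 2: 60831 & ~(1 << 11) = 58783

58783


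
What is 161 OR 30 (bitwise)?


0b10100001 | 0b11110 = 0b10111111 = 191

191


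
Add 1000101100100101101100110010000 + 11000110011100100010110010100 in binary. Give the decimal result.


1000101100100101101100110010000 + 11000110011100100010110010100 = 1011110011000010001111100100100 = 1583423268

1583423268


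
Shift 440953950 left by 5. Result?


0b11010010010000110110001011110 << 5 = 0b1101001001000011011000101111000000 = 14110526400

14110526400


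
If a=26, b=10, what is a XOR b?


26 ^ 10 = 16

16


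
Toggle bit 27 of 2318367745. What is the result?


2318367745 ^ (1 << 27) = 2318367745 ^ 134217728 = 2184150017

2184150017


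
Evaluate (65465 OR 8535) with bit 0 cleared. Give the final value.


Step 1: 65465 | 8535 = 65535
Step 2: 65535 & ~(1 << 0) = 65534

65534


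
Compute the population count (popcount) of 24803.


0b110000011100011 has 7 set bits

7


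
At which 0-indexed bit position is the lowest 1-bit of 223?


0b11011111. Lowest set bit at position 0

0


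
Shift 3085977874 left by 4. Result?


0b10110111111100000100100100010010 << 4 = 0b101101111111000001001001000100100000 = 49375645984

49375645984


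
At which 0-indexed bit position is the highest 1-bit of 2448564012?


0b10010001111100100001111100101100. Highest set bit at position 31

31


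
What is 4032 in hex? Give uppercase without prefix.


4032 = FC0 hex

FC0


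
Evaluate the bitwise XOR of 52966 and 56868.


0b1100111011100110 ^ 0b1101111000100100 = 0b1000011000010 = 4290

4290


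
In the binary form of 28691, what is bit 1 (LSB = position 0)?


0b111000000010011, position 1 = 1

1


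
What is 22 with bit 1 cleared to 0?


22 & ~(1 << 1) = 20

20


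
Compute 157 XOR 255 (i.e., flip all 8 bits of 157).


157 ^ 255 = 98

98


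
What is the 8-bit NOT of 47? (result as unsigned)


~0b101111 = 0b11010000 = 208 (8-bit unsigned)

208


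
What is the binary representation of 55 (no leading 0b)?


55 = 110111 in binary

110111


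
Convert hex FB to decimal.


FB hex = 251 decimal

251


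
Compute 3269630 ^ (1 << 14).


3269630 ^ (1 << 14) = 3269630 ^ 16384 = 3253246

3253246
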